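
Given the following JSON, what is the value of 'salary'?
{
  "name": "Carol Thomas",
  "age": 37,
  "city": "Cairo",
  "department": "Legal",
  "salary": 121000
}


Looking up field 'salary'
Value: 121000

121000


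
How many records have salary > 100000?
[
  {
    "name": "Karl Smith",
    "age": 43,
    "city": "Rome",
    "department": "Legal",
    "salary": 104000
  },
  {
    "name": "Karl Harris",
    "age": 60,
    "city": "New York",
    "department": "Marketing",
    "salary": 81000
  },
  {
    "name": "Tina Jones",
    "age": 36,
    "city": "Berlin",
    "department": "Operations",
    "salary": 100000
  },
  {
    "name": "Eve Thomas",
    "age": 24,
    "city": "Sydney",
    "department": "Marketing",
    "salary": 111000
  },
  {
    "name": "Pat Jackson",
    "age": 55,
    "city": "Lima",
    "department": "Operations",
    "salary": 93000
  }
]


Data: 5 records
Condition: salary > 100000

Checking each record:
  Karl Smith: 104000 MATCH
  Karl Harris: 81000
  Tina Jones: 100000
  Eve Thomas: 111000 MATCH
  Pat Jackson: 93000

Count: 2

2


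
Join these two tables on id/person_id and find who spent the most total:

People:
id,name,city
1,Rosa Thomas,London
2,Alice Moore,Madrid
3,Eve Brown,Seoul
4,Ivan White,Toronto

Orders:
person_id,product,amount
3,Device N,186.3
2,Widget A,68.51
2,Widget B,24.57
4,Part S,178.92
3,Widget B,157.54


Join on: people.id = orders.person_id

Joined rows:
  Eve Brown (Seoul) bought Device N for $186.3
  Alice Moore (Madrid) bought Widget A for $68.51
  Alice Moore (Madrid) bought Widget B for $24.57
  Ivan White (Toronto) bought Part S for $178.92
  Eve Brown (Seoul) bought Widget B for $157.54

Total per person:
  Eve Brown: $343.84
  Ivan White: $178.92
  Alice Moore: $93.08

Top spender: Eve Brown ($343.84)

Eve Brown ($343.84)


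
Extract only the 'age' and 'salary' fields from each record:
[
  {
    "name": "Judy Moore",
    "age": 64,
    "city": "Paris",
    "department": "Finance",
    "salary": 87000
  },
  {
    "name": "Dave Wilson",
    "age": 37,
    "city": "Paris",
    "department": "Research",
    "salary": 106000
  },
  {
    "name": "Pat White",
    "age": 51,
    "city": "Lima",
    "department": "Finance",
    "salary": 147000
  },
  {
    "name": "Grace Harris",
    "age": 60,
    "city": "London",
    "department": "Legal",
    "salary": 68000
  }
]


Original: 4 records with fields: name, age, city, department, salary
Keep: ['age', 'salary']
Drop: ['name', 'city', 'department']
Result: 4 records, 2 fields each

[
  {
    "age": 64,
    "salary": 87000
  },
  {
    "age": 37,
    "salary": 106000
  },
  {
    "age": 51,
    "salary": 147000
  },
  {
    "age": 60,
    "salary": 68000
  }
]


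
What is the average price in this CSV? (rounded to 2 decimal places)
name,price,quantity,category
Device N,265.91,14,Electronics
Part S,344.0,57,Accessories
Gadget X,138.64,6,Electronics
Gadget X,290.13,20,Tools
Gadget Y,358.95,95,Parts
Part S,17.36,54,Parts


Computing average price:
Values: [265.91, 344.0, 138.64, 290.13, 358.95, 17.36]
Sum = 1414.99
Count = 6
Average = 1414.99/6 ≈ 235.83 (rounded to 2 decimal places)

235.83


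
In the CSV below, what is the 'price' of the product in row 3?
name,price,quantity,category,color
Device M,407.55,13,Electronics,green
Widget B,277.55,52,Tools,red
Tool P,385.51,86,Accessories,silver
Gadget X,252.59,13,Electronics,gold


Query: Row 3 ('Tool P'), column 'price'
Value: 385.51

385.51


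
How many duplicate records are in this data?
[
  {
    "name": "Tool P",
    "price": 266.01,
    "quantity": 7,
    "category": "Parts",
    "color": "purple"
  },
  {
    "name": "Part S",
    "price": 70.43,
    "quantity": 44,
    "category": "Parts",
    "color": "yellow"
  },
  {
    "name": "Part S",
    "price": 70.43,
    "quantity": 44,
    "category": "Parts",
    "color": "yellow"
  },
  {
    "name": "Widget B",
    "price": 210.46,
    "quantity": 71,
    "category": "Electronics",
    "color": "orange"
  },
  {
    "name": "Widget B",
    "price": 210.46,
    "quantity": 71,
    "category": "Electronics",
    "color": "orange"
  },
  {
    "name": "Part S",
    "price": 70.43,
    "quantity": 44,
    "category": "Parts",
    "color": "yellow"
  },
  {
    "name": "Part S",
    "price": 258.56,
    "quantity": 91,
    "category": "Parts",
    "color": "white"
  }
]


Checking 7 records for duplicates:

  Row 1: Tool P ($266.01, qty 7)
  Row 2: Part S ($70.43, qty 44)
  Row 3: Part S ($70.43, qty 44) <-- DUPLICATE
  Row 4: Widget B ($210.46, qty 71)
  Row 5: Widget B ($210.46, qty 71) <-- DUPLICATE
  Row 6: Part S ($70.43, qty 44) <-- DUPLICATE
  Row 7: Part S ($258.56, qty 91)

Duplicates found: 3
Unique records: 4

3 duplicates, 4 unique


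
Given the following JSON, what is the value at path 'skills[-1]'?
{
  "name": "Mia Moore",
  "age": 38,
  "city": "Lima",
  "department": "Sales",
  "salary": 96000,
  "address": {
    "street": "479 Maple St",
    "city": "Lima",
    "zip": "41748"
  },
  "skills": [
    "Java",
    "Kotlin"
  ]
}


Query: skills[-1]
Path: skills -> last element
Value: Kotlin

Kotlin


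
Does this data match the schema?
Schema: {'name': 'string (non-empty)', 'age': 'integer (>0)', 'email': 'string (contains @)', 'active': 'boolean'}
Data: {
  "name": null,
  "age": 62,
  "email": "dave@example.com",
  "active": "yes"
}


Validating each field against schema:
  name: FAIL (null is not a string)
  age: OK (positive integer)
  email: OK (string with @)
  active: FAIL ("yes" is not a boolean)

Result: INVALID (2 errors: name, active)

INVALID (2 errors: name, active)


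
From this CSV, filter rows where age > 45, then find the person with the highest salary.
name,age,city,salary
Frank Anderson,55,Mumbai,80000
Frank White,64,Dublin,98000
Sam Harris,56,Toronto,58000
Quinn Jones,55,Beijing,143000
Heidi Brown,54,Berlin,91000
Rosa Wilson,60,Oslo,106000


Filter: age > 45
Sort by: salary (descending)

Filtered records (6):
  Quinn Jones, age 55, salary $143000
  Rosa Wilson, age 60, salary $106000
  Frank White, age 64, salary $98000
  Heidi Brown, age 54, salary $91000
  Frank Anderson, age 55, salary $80000
  Sam Harris, age 56, salary $58000

Highest salary: Quinn Jones ($143000)

Quinn Jones


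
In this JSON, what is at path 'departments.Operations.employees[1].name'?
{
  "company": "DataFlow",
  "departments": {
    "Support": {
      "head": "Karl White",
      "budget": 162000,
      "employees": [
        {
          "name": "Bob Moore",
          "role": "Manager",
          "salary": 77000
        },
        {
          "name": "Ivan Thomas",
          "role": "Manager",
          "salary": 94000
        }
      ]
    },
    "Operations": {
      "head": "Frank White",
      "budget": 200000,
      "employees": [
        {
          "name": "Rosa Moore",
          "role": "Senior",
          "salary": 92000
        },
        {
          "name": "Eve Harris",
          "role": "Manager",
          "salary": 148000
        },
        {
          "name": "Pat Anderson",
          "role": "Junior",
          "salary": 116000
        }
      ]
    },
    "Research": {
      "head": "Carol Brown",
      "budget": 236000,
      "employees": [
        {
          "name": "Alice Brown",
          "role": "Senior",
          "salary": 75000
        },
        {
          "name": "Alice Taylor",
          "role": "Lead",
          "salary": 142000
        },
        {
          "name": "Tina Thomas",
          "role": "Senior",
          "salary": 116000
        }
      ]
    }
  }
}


Path: departments.Operations.employees[1].name

Navigate:
  -> departments
  -> Operations
  -> employees[1].name = 'Eve Harris'

Eve Harris


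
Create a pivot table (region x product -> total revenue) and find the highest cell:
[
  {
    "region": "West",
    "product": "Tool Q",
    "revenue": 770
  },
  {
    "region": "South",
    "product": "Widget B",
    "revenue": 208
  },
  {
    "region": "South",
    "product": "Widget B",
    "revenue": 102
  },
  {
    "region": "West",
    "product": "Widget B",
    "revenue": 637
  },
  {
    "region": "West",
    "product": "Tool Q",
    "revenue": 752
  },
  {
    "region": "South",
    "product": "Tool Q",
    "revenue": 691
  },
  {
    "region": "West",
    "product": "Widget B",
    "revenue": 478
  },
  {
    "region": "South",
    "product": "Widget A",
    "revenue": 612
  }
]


Pivot: region (rows) x product (columns) -> total revenue

     Tool Q        Widget A      Widget B    
South          691           612           310  
West          1522             0          1115  

Highest: West / Tool Q = $1522

West / Tool Q = $1522


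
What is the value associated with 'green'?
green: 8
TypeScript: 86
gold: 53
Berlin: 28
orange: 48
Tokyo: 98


Looking up key 'green'
Value: 8

8


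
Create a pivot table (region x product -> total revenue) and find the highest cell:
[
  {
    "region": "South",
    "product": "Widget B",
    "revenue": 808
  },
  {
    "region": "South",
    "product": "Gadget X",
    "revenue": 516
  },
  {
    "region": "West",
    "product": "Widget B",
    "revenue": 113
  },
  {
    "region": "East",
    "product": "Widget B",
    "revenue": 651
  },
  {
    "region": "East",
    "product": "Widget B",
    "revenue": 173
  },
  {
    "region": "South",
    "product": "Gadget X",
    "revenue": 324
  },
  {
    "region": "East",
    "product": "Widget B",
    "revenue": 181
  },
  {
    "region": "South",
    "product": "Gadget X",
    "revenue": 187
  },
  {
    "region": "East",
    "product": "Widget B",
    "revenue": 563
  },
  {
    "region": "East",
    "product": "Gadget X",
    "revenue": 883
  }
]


Pivot: region (rows) x product (columns) -> total revenue

     Gadget X      Widget B    
East           883          1568  
South         1027           808  
West             0           113  

Highest: East / Widget B = $1568

East / Widget B = $1568


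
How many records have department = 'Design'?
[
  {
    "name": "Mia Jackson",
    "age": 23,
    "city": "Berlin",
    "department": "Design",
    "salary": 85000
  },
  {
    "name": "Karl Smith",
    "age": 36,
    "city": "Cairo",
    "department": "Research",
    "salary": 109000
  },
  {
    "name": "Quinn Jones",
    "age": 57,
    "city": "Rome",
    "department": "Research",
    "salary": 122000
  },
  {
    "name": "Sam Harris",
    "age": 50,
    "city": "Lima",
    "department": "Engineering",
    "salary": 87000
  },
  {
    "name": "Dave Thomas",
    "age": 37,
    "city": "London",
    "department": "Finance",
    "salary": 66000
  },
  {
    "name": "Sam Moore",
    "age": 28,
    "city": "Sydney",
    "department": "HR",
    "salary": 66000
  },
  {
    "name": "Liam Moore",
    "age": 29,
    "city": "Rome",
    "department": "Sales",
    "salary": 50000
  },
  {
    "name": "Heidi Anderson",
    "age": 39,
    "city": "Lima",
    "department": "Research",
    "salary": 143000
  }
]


Data: 8 records
Condition: department = 'Design'

Checking each record:
  Mia Jackson: Design MATCH
  Karl Smith: Research
  Quinn Jones: Research
  Sam Harris: Engineering
  Dave Thomas: Finance
  Sam Moore: HR
  Liam Moore: Sales
  Heidi Anderson: Research

Count: 1

1


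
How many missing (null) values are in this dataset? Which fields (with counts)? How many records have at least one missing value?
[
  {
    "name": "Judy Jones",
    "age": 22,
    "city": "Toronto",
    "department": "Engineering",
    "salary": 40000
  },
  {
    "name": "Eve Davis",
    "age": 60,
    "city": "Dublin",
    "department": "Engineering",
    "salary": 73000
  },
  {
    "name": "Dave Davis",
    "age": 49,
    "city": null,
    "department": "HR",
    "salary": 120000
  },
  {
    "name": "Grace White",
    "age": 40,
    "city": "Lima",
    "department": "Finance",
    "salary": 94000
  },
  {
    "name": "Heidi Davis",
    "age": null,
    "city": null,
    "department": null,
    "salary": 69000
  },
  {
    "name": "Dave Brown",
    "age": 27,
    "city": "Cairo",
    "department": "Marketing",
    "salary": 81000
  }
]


Checking for missing (null) values in 6 records:

  Judy Jones: complete
  Eve Davis: complete
  Dave Davis: city
  Grace White: complete
  Heidi Davis: age, city, department
  Dave Brown: complete

Per field:
  name: 0 missing
  age: 1 missing
  city: 2 missing
  department: 1 missing
  salary: 0 missing

Total missing values: 4
Records with any missing: 2

4 missing values (age: 1, city: 2, department: 1); 2 incomplete records


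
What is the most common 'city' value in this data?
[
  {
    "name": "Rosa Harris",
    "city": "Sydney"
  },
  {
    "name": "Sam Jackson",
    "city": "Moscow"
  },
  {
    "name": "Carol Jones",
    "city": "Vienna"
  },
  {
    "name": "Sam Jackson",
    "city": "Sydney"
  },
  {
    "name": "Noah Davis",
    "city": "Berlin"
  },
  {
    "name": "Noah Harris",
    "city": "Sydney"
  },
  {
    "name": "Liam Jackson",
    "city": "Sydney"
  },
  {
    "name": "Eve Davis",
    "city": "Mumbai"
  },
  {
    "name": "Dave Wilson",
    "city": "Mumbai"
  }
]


Counting 'city' values across 9 records:

  Sydney: 4 ####
  Mumbai: 2 ##
  Moscow: 1 #
  Vienna: 1 #
  Berlin: 1 #

Most common: Sydney (4 times)

Sydney (4 times)


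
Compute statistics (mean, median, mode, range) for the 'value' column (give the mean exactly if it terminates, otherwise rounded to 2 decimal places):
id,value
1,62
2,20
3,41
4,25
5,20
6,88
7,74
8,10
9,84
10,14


Data: [62, 20, 41, 25, 20, 88, 74, 10, 84, 14]
Count: 10
Sum: 438
Mean: 438/10 = 43.8
Sorted: [10, 14, 20, 20, 25, 41, 62, 74, 84, 88]
Median: 33.0
Mode: 20 (2 times)
Range: 88 - 10 = 78
Min: 10, Max: 88

mean=43.8, median=33.0, mode=20, range=78


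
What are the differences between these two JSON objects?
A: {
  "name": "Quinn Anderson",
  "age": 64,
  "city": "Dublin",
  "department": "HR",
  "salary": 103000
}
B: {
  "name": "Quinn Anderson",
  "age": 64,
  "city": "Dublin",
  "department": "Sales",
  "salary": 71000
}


Comparing each field (in key order):
  name: same
  age: same
  city: same
  department: DIFFERENT
  salary: DIFFERENT
Differences:
  department: HR -> Sales
  salary: 103000 -> 71000

2 field(s) changed

2 changes: department, salary


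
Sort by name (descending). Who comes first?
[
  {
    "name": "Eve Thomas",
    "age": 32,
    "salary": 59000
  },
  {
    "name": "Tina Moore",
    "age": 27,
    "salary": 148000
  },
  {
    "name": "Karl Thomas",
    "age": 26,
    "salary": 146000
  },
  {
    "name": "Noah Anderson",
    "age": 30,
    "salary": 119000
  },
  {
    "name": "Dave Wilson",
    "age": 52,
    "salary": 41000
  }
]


Sort by: name (descending)

Sorted order:
  1. Tina Moore (name = Tina Moore)
  2. Noah Anderson (name = Noah Anderson)
  3. Karl Thomas (name = Karl Thomas)
  4. Eve Thomas (name = Eve Thomas)
  5. Dave Wilson (name = Dave Wilson)

First: Tina Moore

Tina Moore


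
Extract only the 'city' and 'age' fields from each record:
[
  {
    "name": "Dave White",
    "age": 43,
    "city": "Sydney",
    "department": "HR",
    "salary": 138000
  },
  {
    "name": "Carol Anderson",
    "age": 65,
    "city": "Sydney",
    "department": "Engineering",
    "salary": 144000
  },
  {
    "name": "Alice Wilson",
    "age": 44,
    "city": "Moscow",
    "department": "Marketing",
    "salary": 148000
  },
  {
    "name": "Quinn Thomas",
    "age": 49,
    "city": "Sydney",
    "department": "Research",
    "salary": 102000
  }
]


Original: 4 records with fields: name, age, city, department, salary
Keep: ['city', 'age']
Drop: ['name', 'department', 'salary']
Result: 4 records, 2 fields each

[
  {
    "city": "Sydney",
    "age": 43
  },
  {
    "city": "Sydney",
    "age": 65
  },
  {
    "city": "Moscow",
    "age": 44
  },
  {
    "city": "Sydney",
    "age": 49
  }
]


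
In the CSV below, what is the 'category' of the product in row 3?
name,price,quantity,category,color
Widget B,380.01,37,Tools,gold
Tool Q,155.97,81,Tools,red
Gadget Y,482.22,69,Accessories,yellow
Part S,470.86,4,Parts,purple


Query: Row 3 ('Gadget Y'), column 'category'
Value: Accessories

Accessories


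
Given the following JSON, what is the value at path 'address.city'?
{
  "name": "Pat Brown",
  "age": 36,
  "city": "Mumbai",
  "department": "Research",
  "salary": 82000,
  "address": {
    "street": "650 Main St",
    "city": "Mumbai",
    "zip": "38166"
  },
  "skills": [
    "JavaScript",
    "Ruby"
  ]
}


Query: address.city
Path: address -> city
Value: Mumbai

Mumbai


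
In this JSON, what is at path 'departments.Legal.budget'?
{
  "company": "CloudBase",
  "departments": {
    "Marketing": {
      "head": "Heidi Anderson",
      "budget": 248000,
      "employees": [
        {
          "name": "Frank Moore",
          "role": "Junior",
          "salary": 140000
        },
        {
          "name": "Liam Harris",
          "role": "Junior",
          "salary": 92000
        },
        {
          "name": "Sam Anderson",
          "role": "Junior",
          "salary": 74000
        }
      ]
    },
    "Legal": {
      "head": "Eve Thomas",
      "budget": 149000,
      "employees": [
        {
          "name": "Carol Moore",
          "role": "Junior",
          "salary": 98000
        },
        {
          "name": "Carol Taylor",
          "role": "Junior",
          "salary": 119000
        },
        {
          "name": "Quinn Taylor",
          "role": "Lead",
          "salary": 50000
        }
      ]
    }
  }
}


Path: departments.Legal.budget

Navigate:
  -> departments
  -> Legal
  -> budget = 149000

149000


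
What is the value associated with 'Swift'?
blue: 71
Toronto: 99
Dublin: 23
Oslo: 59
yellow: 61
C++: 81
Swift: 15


Looking up key 'Swift'
Value: 15

15


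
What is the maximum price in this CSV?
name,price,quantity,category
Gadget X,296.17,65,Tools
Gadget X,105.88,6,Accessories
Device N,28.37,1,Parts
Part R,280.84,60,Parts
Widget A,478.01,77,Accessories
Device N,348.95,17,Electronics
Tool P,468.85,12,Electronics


Computing maximum price:
Values: [296.17, 105.88, 28.37, 280.84, 478.01, 348.95, 468.85]
Max = 478.01

478.01


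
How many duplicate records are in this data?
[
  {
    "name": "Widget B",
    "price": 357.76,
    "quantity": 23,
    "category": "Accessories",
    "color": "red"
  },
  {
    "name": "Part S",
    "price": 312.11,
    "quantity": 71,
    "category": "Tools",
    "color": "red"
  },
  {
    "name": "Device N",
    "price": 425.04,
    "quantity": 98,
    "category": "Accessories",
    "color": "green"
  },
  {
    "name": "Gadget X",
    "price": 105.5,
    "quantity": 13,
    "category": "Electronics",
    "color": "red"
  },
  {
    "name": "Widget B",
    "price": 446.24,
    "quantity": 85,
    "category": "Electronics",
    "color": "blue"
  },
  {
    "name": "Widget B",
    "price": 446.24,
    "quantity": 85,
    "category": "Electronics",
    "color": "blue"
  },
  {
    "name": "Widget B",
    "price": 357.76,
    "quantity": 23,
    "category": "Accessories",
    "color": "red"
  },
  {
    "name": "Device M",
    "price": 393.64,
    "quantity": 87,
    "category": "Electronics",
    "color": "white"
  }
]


Checking 8 records for duplicates:

  Row 1: Widget B ($357.76, qty 23)
  Row 2: Part S ($312.11, qty 71)
  Row 3: Device N ($425.04, qty 98)
  Row 4: Gadget X ($105.5, qty 13)
  Row 5: Widget B ($446.24, qty 85)
  Row 6: Widget B ($446.24, qty 85) <-- DUPLICATE
  Row 7: Widget B ($357.76, qty 23) <-- DUPLICATE
  Row 8: Device M ($393.64, qty 87)

Duplicates found: 2
Unique records: 6

2 duplicates, 6 unique


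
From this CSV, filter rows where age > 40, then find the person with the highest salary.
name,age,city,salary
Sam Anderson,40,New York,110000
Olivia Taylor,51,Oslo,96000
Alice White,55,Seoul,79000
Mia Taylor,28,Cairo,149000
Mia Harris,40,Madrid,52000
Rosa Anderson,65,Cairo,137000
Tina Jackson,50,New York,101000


Filter: age > 40
Sort by: salary (descending)

Filtered records (4):
  Rosa Anderson, age 65, salary $137000
  Tina Jackson, age 50, salary $101000
  Olivia Taylor, age 51, salary $96000
  Alice White, age 55, salary $79000

Highest salary: Rosa Anderson ($137000)

Rosa Anderson


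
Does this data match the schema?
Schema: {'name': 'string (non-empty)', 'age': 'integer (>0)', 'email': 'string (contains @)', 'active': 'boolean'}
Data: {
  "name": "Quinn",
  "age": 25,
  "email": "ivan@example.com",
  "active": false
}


Validating each field against schema:
  name: OK (non-empty string)
  age: OK (positive integer)
  email: OK (string with @)
  active: OK (boolean)

Result: VALID

VALID


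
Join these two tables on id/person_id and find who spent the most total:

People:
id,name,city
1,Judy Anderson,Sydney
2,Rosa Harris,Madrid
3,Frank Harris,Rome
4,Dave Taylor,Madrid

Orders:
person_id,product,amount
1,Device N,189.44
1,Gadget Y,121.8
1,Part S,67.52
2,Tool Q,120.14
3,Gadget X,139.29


Join on: people.id = orders.person_id

Joined rows:
  Judy Anderson (Sydney) bought Device N for $189.44
  Judy Anderson (Sydney) bought Gadget Y for $121.8
  Judy Anderson (Sydney) bought Part S for $67.52
  Rosa Harris (Madrid) bought Tool Q for $120.14
  Frank Harris (Rome) bought Gadget X for $139.29

Total per person:
  Judy Anderson: $378.76
  Frank Harris: $139.29
  Rosa Harris: $120.14

Top spender: Judy Anderson ($378.76)

Judy Anderson ($378.76)


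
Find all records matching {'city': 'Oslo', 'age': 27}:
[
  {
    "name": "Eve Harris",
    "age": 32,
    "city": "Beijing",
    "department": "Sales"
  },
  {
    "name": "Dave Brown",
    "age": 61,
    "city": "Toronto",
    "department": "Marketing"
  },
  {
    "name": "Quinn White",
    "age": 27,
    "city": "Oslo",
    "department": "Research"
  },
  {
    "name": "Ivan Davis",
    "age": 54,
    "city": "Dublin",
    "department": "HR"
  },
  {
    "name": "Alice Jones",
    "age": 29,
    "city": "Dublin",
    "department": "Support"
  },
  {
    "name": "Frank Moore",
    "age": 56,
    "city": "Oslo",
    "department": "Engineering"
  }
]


Search criteria: {'city': 'Oslo', 'age': 27}

Checking 6 records:
  Eve Harris: {city: Beijing, age: 32}
  Dave Brown: {city: Toronto, age: 61}
  Quinn White: {city: Oslo, age: 27} <-- MATCH
  Ivan Davis: {city: Dublin, age: 54}
  Alice Jones: {city: Dublin, age: 29}
  Frank Moore: {city: Oslo, age: 56}

Matches: ["Quinn White"]

["Quinn White"]


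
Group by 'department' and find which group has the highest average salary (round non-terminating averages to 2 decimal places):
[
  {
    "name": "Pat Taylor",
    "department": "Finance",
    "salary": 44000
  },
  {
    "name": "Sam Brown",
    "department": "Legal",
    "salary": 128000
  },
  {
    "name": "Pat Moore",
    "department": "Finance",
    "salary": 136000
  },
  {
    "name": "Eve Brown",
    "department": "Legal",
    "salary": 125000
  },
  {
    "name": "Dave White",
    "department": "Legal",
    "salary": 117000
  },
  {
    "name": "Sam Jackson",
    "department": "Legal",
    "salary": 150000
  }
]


Group by: department

Groups:
  Finance: 2 people, avg salary = 180000/2 = $90000
  Legal: 4 people, avg salary = 520000/4 = $130000

Highest average salary: Legal ($130000)

Legal ($130000)


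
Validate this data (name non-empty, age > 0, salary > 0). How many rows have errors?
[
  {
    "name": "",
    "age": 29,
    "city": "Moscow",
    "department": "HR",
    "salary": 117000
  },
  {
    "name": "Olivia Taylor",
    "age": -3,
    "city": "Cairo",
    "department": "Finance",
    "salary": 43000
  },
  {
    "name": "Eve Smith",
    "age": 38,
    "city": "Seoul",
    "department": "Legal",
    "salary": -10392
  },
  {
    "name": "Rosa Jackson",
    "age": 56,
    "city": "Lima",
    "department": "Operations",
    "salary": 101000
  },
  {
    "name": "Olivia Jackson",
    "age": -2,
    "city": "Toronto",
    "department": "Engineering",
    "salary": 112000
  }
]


Validating 5 records:
Rules: name non-empty, age > 0, salary > 0

  Row 1 (???): empty name
  Row 2 (Olivia Taylor): negative age: -3
  Row 3 (Eve Smith): negative salary: -10392
  Row 4 (Rosa Jackson): OK
  Row 5 (Olivia Jackson): negative age: -2

Total errors: 4

4 errors


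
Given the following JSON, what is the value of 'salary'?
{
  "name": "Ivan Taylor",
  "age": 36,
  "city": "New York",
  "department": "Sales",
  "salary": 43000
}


Looking up field 'salary'
Value: 43000

43000


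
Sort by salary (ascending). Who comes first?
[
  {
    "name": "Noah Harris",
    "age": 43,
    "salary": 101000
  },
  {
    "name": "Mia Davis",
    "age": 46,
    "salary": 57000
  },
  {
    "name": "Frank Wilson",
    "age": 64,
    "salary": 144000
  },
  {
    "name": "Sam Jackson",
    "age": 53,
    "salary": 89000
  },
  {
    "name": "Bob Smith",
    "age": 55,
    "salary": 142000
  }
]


Sort by: salary (ascending)

Sorted order:
  1. Mia Davis (salary = 57000)
  2. Sam Jackson (salary = 89000)
  3. Noah Harris (salary = 101000)
  4. Bob Smith (salary = 142000)
  5. Frank Wilson (salary = 144000)

First: Mia Davis

Mia Davis


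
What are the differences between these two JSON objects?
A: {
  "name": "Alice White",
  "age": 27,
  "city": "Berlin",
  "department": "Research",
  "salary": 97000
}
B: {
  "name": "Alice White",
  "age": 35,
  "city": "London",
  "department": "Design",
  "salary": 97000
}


Comparing each field (in key order):
  name: same
  age: DIFFERENT
  city: DIFFERENT
  department: DIFFERENT
  salary: same
Differences:
  age: 27 -> 35
  city: Berlin -> London
  department: Research -> Design

3 field(s) changed

3 changes: age, city, department


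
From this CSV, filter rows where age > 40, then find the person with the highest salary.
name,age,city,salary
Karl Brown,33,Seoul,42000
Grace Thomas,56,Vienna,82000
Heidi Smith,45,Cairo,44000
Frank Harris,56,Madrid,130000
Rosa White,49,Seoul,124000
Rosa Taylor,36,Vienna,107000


Filter: age > 40
Sort by: salary (descending)

Filtered records (4):
  Frank Harris, age 56, salary $130000
  Rosa White, age 49, salary $124000
  Grace Thomas, age 56, salary $82000
  Heidi Smith, age 45, salary $44000

Highest salary: Frank Harris ($130000)

Frank Harris


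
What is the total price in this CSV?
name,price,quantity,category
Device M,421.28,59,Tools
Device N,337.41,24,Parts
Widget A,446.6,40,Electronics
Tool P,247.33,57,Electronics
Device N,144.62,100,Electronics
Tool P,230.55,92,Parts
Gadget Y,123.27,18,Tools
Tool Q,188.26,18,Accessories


Computing total price:
Values: [421.28, 337.41, 446.6, 247.33, 144.62, 230.55, 123.27, 188.26]
Sum = 2139.32

2139.32


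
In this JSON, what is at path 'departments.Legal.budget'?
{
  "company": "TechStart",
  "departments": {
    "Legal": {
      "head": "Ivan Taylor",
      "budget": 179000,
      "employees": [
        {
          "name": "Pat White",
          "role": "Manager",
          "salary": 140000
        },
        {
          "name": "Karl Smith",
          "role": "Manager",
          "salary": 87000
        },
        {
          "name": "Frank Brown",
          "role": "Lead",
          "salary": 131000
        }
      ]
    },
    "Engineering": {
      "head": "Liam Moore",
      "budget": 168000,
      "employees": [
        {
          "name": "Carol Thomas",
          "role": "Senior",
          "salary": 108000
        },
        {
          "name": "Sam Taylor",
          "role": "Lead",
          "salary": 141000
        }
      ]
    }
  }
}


Path: departments.Legal.budget

Navigate:
  -> departments
  -> Legal
  -> budget = 179000

179000


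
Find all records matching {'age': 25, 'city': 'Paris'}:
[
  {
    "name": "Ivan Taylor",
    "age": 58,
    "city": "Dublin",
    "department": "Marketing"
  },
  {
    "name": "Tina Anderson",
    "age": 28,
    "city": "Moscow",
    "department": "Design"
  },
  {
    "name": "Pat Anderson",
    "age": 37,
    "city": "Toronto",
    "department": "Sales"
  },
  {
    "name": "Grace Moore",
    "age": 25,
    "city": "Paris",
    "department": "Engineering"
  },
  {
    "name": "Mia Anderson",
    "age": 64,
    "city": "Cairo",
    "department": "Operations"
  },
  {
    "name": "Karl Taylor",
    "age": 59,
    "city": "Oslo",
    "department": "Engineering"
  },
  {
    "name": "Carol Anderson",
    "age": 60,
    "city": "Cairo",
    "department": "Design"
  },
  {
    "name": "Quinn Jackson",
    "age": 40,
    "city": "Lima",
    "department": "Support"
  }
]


Search criteria: {'age': 25, 'city': 'Paris'}

Checking 8 records:
  Ivan Taylor: {age: 58, city: Dublin}
  Tina Anderson: {age: 28, city: Moscow}
  Pat Anderson: {age: 37, city: Toronto}
  Grace Moore: {age: 25, city: Paris} <-- MATCH
  Mia Anderson: {age: 64, city: Cairo}
  Karl Taylor: {age: 59, city: Oslo}
  Carol Anderson: {age: 60, city: Cairo}
  Quinn Jackson: {age: 40, city: Lima}

Matches: ["Grace Moore"]

["Grace Moore"]


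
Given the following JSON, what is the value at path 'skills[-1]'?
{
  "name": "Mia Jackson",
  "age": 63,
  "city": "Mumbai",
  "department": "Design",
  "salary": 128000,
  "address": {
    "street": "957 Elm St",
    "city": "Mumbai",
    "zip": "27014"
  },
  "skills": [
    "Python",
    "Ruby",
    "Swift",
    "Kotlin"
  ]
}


Query: skills[-1]
Path: skills -> last element
Value: Kotlin

Kotlin


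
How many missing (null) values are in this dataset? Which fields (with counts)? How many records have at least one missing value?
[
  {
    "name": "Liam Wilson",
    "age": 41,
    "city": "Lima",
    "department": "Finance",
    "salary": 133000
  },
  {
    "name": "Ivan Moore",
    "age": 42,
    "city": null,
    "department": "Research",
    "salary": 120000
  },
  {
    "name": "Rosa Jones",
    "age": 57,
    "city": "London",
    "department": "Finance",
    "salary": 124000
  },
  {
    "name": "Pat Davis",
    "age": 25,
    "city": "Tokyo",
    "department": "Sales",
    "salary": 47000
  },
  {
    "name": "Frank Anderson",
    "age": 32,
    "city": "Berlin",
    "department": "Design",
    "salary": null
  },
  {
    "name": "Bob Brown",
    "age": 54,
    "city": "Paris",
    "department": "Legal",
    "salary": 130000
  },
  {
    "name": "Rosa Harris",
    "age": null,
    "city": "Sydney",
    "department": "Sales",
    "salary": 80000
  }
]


Checking for missing (null) values in 7 records:

  Liam Wilson: complete
  Ivan Moore: city
  Rosa Jones: complete
  Pat Davis: complete
  Frank Anderson: salary
  Bob Brown: complete
  Rosa Harris: age

Per field:
  name: 0 missing
  age: 1 missing
  city: 1 missing
  department: 0 missing
  salary: 1 missing

Total missing values: 3
Records with any missing: 3

3 missing values (age: 1, city: 1, salary: 1); 3 incomplete records


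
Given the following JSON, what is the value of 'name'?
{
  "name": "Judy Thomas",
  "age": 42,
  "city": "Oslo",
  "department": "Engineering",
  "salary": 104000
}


Looking up field 'name'
Value: Judy Thomas

Judy Thomas


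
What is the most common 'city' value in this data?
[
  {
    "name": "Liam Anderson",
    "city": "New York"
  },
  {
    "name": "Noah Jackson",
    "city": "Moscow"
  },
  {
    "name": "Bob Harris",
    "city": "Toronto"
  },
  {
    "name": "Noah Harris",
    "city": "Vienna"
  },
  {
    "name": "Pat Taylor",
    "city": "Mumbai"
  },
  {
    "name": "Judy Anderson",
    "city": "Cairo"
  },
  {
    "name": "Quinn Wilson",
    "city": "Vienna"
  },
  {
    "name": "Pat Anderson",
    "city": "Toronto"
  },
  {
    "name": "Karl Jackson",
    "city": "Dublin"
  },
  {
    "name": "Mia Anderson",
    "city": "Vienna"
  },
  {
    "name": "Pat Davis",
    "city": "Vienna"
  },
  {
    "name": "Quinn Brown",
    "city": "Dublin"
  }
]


Counting 'city' values across 12 records:

  Vienna: 4 ####
  Toronto: 2 ##
  Dublin: 2 ##
  New York: 1 #
  Moscow: 1 #
  Mumbai: 1 #
  Cairo: 1 #

Most common: Vienna (4 times)

Vienna (4 times)


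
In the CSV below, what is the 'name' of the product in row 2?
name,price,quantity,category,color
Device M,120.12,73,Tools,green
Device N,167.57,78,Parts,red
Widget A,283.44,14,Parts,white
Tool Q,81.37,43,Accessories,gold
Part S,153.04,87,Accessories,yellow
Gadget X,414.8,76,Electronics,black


Query: Row 2 ('Device N'), column 'name'
Value: Device N

Device N


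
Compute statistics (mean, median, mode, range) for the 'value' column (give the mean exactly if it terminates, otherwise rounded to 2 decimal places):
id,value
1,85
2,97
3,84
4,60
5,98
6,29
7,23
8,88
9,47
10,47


Data: [85, 97, 84, 60, 98, 29, 23, 88, 47, 47]
Count: 10
Sum: 658
Mean: 658/10 = 65.8
Sorted: [23, 29, 47, 47, 60, 84, 85, 88, 97, 98]
Median: 72.0
Mode: 47 (2 times)
Range: 98 - 23 = 75
Min: 23, Max: 98

mean=65.8, median=72.0, mode=47, range=75


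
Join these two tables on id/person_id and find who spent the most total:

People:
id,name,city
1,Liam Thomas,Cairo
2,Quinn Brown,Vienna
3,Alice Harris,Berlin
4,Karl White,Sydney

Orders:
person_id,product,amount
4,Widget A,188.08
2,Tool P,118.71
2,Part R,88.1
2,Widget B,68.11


Join on: people.id = orders.person_id

Joined rows:
  Karl White (Sydney) bought Widget A for $188.08
  Quinn Brown (Vienna) bought Tool P for $118.71
  Quinn Brown (Vienna) bought Part R for $88.1
  Quinn Brown (Vienna) bought Widget B for $68.11

Total per person:
  Quinn Brown: $274.92
  Karl White: $188.08

Top spender: Quinn Brown ($274.92)

Quinn Brown ($274.92)


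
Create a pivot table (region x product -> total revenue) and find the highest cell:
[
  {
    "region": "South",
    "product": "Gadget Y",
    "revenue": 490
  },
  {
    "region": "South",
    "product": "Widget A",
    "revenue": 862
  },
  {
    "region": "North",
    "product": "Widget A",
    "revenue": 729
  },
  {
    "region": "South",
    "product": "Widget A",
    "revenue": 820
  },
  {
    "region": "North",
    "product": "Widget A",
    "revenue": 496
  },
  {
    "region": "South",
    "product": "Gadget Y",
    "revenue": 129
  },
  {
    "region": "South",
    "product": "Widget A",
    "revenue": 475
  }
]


Pivot: region (rows) x product (columns) -> total revenue

     Gadget Y      Widget A    
North            0          1225  
South          619          2157  

Highest: South / Widget A = $2157

South / Widget A = $2157


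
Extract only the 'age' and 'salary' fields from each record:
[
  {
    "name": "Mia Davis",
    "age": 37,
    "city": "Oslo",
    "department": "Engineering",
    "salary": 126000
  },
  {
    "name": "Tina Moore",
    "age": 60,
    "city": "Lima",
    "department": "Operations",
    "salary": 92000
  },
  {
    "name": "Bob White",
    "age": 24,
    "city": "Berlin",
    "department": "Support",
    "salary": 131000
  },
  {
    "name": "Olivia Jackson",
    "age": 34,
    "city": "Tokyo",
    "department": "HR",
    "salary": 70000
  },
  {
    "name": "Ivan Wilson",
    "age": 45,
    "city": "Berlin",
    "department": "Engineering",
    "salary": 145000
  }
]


Original: 5 records with fields: name, age, city, department, salary
Keep: ['age', 'salary']
Drop: ['name', 'city', 'department']
Result: 5 records, 2 fields each

[
  {
    "age": 37,
    "salary": 126000
  },
  {
    "age": 60,
    "salary": 92000
  },
  {
    "age": 24,
    "salary": 131000
  },
  {
    "age": 34,
    "salary": 70000
  },
  {
    "age": 45,
    "salary": 145000
  }
]


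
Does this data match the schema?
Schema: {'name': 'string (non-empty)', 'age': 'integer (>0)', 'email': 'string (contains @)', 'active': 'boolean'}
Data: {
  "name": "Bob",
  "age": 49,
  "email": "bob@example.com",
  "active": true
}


Validating each field against schema:
  name: OK (non-empty string)
  age: OK (positive integer)
  email: OK (string with @)
  active: OK (boolean)

Result: VALID

VALID


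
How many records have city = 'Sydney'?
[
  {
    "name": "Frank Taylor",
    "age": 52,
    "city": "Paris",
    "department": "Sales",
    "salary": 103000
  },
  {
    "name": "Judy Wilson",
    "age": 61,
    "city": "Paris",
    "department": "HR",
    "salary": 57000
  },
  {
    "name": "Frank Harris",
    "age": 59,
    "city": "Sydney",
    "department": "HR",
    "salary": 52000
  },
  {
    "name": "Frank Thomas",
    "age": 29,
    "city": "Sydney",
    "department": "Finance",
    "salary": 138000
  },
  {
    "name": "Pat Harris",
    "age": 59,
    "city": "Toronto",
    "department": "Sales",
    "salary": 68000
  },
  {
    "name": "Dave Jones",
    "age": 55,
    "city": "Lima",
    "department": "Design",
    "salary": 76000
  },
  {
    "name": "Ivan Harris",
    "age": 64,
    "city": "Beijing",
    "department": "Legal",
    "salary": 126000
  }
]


Data: 7 records
Condition: city = 'Sydney'

Checking each record:
  Frank Taylor: Paris
  Judy Wilson: Paris
  Frank Harris: Sydney MATCH
  Frank Thomas: Sydney MATCH
  Pat Harris: Toronto
  Dave Jones: Lima
  Ivan Harris: Beijing

Count: 2

2


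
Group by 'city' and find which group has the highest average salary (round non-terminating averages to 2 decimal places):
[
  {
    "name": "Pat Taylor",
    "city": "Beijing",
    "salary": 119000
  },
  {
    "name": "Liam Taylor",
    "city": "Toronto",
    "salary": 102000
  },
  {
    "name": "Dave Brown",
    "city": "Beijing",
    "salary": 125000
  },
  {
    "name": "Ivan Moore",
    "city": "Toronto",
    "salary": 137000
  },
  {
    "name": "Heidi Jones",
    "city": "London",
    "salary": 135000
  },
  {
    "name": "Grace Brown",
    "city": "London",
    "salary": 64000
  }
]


Group by: city

Groups:
  Beijing: 2 people, avg salary = 244000/2 = $122000
  London: 2 people, avg salary = 199000/2 = $99500
  Toronto: 2 people, avg salary = 239000/2 = $119500

Highest average salary: Beijing ($122000)

Beijing ($122000)


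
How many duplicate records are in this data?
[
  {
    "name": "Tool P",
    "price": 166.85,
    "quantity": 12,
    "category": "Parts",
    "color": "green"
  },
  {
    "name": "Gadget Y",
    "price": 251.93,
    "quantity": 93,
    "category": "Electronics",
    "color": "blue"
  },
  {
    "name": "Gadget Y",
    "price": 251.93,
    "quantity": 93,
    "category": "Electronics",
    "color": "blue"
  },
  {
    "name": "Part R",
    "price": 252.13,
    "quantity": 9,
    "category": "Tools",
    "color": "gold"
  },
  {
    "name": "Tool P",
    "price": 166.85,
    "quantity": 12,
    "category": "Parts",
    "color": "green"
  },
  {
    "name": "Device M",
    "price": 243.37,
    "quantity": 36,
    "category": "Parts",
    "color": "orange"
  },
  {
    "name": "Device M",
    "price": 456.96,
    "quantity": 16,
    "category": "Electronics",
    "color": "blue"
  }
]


Checking 7 records for duplicates:

  Row 1: Tool P ($166.85, qty 12)
  Row 2: Gadget Y ($251.93, qty 93)
  Row 3: Gadget Y ($251.93, qty 93) <-- DUPLICATE
  Row 4: Part R ($252.13, qty 9)
  Row 5: Tool P ($166.85, qty 12) <-- DUPLICATE
  Row 6: Device M ($243.37, qty 36)
  Row 7: Device M ($456.96, qty 16)

Duplicates found: 2
Unique records: 5

2 duplicates, 5 unique


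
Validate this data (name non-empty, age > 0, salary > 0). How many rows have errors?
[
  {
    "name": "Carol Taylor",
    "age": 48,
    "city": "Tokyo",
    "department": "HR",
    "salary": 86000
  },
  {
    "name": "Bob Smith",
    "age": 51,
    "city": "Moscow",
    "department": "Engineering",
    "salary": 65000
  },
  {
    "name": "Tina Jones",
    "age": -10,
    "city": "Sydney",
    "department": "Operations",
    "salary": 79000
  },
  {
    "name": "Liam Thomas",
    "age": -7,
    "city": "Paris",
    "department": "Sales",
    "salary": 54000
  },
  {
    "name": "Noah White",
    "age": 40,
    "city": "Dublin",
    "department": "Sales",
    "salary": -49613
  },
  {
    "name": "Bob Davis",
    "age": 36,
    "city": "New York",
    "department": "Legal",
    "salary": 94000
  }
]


Validating 6 records:
Rules: name non-empty, age > 0, salary > 0

  Row 1 (Carol Taylor): OK
  Row 2 (Bob Smith): OK
  Row 3 (Tina Jones): negative age: -10
  Row 4 (Liam Thomas): negative age: -7
  Row 5 (Noah White): negative salary: -49613
  Row 6 (Bob Davis): OK

Total errors: 3

3 errors


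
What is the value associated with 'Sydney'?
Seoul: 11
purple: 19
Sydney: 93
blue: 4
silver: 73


Looking up key 'Sydney'
Value: 93

93


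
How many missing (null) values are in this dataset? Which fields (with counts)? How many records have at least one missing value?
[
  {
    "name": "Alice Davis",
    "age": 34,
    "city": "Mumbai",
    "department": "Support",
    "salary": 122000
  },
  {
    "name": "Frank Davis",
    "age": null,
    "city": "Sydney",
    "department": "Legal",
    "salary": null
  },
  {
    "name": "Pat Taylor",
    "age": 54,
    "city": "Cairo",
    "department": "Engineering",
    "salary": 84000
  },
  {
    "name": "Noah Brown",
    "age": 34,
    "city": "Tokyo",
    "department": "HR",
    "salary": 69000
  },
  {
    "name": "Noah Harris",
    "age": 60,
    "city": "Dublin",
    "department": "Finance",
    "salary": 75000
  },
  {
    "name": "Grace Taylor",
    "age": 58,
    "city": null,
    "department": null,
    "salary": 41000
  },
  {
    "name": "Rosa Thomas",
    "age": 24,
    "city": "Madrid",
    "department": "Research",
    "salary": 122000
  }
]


Checking for missing (null) values in 7 records:

  Alice Davis: complete
  Frank Davis: age, salary
  Pat Taylor: complete
  Noah Brown: complete
  Noah Harris: complete
  Grace Taylor: city, department
  Rosa Thomas: complete

Per field:
  name: 0 missing
  age: 1 missing
  city: 1 missing
  department: 1 missing
  salary: 1 missing

Total missing values: 4
Records with any missing: 2

4 missing values (age: 1, city: 1, department: 1, salary: 1); 2 incomplete records
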